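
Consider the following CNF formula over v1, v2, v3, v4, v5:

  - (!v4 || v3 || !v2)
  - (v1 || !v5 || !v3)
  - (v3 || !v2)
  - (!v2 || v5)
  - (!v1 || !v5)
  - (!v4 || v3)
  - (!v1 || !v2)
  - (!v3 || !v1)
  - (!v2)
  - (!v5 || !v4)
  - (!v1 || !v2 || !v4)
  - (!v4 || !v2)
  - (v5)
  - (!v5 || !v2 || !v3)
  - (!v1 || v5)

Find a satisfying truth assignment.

v1=F  v2=F  v3=F  v4=F  v5=T

Check each clause:
  1. (!v2 || v3 || !v4) — !v4 is true.
  2. (!v5 || v1 || !v3) — !v3 is true.
  3. (!v2 || v3) — !v2 is true.
  4. (v5 || !v2) — v5 is true.
  5. (!v5 || !v1) — !v1 is true.
  6. (v3 || !v4) — !v4 is true.
  7. (!v2 || !v1) — !v1 is true.
  8. (!v1 || !v3) — !v3 is true.
  9. (!v2) — !v2 is true.
  10. (!v5 || !v4) — !v4 is true.
  11. (!v2 || !v4 || !v1) — !v4 is true.
  12. (!v2 || !v4) — !v4 is true.
  13. (v5) — v5 is true.
  14. (!v2 || !v3 || !v5) — !v3 is true.
  15. (v5 || !v1) — v5 is true.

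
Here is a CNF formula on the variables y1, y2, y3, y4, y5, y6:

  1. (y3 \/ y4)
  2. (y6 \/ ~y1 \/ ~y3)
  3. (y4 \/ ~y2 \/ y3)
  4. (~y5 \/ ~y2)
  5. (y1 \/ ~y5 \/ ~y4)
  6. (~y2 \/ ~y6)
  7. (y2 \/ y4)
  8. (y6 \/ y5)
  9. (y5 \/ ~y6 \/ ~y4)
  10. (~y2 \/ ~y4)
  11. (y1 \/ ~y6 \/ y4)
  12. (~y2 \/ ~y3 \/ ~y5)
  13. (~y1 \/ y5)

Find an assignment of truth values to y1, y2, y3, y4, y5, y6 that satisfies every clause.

y1=T, y2=F, y3=F, y4=T, y5=T, y6=T

Try y1 = True.
  then y5 is forced to True.
  then y2 is forced to False.
  then y4 is forced to True.
Try y3 = False.
y6 is now unconstrained; take y6 = True.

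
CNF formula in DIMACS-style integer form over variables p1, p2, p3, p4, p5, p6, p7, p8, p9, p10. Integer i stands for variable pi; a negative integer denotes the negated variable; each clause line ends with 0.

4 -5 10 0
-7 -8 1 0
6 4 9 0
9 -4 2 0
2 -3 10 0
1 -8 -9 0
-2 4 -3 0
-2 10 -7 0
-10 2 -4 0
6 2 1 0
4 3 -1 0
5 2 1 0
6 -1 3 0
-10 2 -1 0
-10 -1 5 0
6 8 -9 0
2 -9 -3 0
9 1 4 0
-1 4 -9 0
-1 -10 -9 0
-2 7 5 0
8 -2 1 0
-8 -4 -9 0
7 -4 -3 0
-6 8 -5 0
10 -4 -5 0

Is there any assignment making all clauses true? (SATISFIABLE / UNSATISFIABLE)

SATISFIABLE

Try p1 = True.
Try p2 = True.
For the remaining variables, p3 = False, p4 = True, p5 = True, p6 = True, p7 = False, p8 = True, p9 = False, p10 = True works.
So p1=True  p2=True  p3=False  p4=True  p5=True  p6=True  p7=False  p8=True  p9=False  p10=True is a satisfying assignment.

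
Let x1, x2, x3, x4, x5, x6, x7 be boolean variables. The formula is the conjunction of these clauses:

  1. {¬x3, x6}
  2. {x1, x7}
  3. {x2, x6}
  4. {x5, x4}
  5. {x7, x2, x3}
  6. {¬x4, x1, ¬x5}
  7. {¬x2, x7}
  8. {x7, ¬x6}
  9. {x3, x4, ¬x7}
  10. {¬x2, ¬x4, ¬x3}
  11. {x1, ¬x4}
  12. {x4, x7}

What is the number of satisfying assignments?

Case analysis on x4 and x7:
  x4=1, x7=1: x5 free; 4 ways for (x1,x2,x3,x6) × 2^1 = 8.
  x4=1, x7=0: a clause becomes empty — 0.
  x4=0, x7=1: remaining (x1,x2,x3,x5,x6) ∈ {(0,0,1,1,1); (0,1,1,1,1); (1,0,1,1,1); (1,1,1,1,1)} — 4.
  x4=0, x7=0: a clause becomes empty — 0.
Total: 8 + 0 + 4 + 0 = 12.

12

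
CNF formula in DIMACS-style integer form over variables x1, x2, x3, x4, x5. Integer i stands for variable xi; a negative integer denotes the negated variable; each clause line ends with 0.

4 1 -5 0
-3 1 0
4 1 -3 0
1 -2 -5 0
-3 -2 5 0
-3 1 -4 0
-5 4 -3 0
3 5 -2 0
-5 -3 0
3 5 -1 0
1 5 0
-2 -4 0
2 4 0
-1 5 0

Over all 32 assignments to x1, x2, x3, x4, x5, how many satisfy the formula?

3

Satisfying assignments:
  x1=F x2=F x3=F x4=T x5=T
  x1=T x2=F x3=F x4=T x5=T
  x1=T x2=T x3=F x4=F x5=T
Count: 3.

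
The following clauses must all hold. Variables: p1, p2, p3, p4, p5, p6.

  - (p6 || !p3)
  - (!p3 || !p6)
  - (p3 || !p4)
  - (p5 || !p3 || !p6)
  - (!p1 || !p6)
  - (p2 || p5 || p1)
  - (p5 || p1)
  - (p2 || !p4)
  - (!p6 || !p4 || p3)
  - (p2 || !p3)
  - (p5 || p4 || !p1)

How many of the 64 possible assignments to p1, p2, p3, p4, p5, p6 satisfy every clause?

6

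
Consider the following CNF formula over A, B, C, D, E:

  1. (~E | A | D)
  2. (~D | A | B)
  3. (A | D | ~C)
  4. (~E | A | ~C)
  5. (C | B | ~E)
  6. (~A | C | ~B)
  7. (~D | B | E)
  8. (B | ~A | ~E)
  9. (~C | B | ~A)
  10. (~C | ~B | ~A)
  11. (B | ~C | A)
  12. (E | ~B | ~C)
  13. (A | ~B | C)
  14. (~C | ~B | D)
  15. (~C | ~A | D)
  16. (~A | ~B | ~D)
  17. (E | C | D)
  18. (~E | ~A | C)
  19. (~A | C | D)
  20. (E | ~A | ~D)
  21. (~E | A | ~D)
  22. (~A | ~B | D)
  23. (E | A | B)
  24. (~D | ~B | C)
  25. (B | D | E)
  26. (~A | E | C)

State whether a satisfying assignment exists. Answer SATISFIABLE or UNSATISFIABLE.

A = True:
  B = True:
    propagation gives C=True; an empty clause results — contradiction.
  B = False:
    propagation gives E=False, D=False; an empty clause results — contradiction.
A = False:
  B = True:
    propagation gives C=True, D=True, E=False; an empty clause results — contradiction.
  B = False:
    propagation gives D=False, E=False; an empty clause results — contradiction.
Every branch closes, so no satisfying assignment exists.

UNSATISFIABLE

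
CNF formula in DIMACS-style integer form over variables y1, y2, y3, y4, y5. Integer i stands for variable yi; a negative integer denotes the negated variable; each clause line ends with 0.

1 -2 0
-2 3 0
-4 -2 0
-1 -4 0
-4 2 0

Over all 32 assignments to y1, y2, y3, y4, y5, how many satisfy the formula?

10

Case analysis on y2 and y4:
  y2=1, y4=1: a clause becomes empty — 0.
  y2=1, y4=0: remaining (y1,y3,y5) ∈ {(1,1,0); (1,1,1)} — 2.
  y2=0, y4=1: a clause becomes empty — 0.
  y2=0, y4=0: y1, y3, y5 free → 2^3 = 8.
Total: 0 + 2 + 0 + 8 = 10.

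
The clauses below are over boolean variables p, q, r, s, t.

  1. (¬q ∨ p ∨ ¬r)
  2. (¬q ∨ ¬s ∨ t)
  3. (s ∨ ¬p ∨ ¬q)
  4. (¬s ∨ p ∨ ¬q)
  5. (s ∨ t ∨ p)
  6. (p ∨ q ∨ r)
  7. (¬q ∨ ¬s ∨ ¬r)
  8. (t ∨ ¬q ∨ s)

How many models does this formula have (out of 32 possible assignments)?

13

Case analysis on q and s:
  q=1, s=1: remaining (p,r,t) ∈ {(1,0,1)} — 1.
  q=1, s=0: remaining (p,r,t) ∈ {(0,0,1)} — 1.
  q=0, s=1: t free; 3 ways for (p,r) × 2^1 = 6.
  q=0, s=0: 5 of the 8 assignments to (p,r,t) work.
Total: 1 + 1 + 6 + 5 = 13.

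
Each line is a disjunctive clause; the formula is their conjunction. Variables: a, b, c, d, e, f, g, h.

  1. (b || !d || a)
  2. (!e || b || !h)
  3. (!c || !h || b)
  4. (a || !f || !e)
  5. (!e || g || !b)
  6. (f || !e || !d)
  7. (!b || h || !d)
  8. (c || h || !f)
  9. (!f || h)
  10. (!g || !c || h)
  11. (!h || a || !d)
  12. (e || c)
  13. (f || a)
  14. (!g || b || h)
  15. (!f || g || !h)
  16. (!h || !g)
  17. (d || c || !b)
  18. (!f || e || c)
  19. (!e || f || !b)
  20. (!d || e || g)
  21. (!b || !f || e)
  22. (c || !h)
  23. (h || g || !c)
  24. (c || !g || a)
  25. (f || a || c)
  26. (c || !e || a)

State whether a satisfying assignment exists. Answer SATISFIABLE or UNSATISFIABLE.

SATISFIABLE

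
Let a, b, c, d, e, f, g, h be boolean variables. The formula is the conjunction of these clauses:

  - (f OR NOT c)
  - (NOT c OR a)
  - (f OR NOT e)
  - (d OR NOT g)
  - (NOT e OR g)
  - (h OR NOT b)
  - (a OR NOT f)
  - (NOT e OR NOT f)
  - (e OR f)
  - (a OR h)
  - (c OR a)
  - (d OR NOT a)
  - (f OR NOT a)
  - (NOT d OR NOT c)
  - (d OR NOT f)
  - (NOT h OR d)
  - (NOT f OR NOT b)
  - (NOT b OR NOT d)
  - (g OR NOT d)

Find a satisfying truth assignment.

a=True  b=False  c=False  d=True  e=False  f=True  g=True  h=True

b occurs only negated in the remaining clauses — set b = False.
Branch on a: take a = True.
  then d is forced to True.
  then f is forced to True.
  then e is forced to False.
  then c is forced to False.
  then g is forced to True.
h is now unconstrained; take h = True.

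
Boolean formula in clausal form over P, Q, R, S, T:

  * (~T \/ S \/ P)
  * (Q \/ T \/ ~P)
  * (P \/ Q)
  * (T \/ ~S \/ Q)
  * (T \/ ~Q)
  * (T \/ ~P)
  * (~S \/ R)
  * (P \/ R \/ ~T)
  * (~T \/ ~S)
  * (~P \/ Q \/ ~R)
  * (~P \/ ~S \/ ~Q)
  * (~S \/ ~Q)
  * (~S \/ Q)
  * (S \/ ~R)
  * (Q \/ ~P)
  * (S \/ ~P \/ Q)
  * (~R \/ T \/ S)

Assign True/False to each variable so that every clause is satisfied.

P=1, Q=1, R=0, S=0, T=1

Branch on P: take P = True.
  then T is forced to True.
  then S is forced to False.
  then R is forced to False.
  then Q is forced to True.
Check each clause:
  1. (~T \/ P \/ S) — P is true.
  2. (T \/ Q \/ ~P) — Q is true.
  3. (Q \/ P) — P is true.
  4. (Q \/ T \/ ~S) — Q is true.
  5. (T \/ ~Q) — T is true.
  6. (~P \/ T) — T is true.
  7. (R \/ ~S) — ~S is true.
  8. (~T \/ P \/ R) — P is true.
  9. (~S \/ ~T) — ~S is true.
  10. (~P \/ ~R \/ Q) — Q is true.
  11. (~S \/ ~Q \/ ~P) — ~S is true.
  12. (~S \/ ~Q) — ~S is true.
  13. (Q \/ ~S) — Q is true.
  14. (S \/ ~R) — ~R is true.
  15. (Q \/ ~P) — Q is true.
  16. (~P \/ S \/ Q) — Q is true.
  17. (T \/ ~R \/ S) — ~R is true.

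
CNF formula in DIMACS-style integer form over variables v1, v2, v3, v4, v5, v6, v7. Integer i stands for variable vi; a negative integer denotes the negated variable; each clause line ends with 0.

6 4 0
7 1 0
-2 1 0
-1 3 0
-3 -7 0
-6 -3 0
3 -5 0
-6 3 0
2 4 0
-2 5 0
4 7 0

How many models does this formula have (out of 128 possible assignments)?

Satisfying assignments:
  v1=F v2=F v3=F v4=T v5=F v6=F v7=T
  v1=T v2=F v3=T v4=T v5=F v6=F v7=F
  v1=T v2=F v3=T v4=T v5=T v6=F v7=F
  v1=T v2=T v3=T v4=T v5=T v6=F v7=F
Count: 4.

4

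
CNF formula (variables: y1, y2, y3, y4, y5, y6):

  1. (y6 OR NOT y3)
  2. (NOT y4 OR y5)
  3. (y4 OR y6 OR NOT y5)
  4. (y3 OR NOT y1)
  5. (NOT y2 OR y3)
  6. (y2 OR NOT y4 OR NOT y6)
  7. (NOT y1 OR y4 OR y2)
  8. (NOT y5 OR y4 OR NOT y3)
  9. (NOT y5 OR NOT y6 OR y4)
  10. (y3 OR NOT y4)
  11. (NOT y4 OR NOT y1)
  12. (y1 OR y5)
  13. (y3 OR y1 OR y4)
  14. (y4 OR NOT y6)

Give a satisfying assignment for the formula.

y1=False, y2=True, y3=True, y4=True, y5=True, y6=True

Set y1 = False and propagate.
  then y5 is forced to True.
The remaining clauses are satisfied by y2 = True, y3 = True, y4 = True, y6 = True.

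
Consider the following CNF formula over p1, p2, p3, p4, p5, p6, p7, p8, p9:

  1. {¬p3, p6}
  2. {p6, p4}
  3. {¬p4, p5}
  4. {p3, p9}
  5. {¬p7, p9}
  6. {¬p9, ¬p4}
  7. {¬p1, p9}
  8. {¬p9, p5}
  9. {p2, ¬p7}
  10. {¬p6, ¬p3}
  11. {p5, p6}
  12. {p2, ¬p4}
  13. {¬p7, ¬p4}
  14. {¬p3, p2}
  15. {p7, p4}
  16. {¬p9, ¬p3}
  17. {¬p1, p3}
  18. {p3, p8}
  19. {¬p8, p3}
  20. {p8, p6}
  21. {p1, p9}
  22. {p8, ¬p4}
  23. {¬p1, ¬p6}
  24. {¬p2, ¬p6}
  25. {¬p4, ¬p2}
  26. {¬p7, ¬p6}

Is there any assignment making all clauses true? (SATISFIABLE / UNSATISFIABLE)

UNSATISFIABLE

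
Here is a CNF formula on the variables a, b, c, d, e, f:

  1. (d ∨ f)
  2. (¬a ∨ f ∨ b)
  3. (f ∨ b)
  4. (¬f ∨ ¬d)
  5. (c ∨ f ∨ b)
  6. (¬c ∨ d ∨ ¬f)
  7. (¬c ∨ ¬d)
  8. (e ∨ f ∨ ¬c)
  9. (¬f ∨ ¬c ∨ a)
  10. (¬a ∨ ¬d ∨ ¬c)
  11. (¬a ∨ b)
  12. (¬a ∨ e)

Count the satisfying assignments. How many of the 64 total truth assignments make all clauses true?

8

Case analysis on f and c:
  f=1, c=1: a clause becomes empty — 0.
  f=1, c=0: 5 of the 16 assignments to (a,b,d,e) work.
  f=0, c=1: a clause becomes empty — 0.
  f=0, c=0: remaining (a,b,d,e) ∈ {(0,1,1,0); (0,1,1,1); (1,1,1,1)} — 3.
Total: 0 + 5 + 0 + 3 = 8.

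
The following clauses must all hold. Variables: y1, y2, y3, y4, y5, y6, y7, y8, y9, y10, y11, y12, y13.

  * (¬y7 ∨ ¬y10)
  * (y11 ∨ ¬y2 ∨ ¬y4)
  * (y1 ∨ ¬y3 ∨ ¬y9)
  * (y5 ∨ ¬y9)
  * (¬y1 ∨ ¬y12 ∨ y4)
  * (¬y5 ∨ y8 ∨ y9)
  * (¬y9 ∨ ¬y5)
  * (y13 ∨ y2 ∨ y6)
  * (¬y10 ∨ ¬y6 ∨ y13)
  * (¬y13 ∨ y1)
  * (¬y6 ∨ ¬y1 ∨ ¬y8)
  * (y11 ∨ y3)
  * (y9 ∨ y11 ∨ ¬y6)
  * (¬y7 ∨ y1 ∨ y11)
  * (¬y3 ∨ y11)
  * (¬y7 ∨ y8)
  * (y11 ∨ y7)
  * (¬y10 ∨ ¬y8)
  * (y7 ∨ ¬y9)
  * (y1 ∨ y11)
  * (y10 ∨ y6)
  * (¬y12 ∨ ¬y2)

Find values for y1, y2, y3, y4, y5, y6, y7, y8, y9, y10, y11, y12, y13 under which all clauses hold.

y1=False, y2=True, y3=False, y4=False, y5=False, y6=False, y7=False, y8=False, y9=False, y10=True, y11=True, y12=False, y13=False

Check each clause:
  1. (¬y10 ∨ ¬y7) — ¬y7 is true.
  2. (¬y4 ∨ ¬y2 ∨ y11) — y11 is true.
  3. (¬y9 ∨ ¬y3 ∨ y1) — ¬y3 is true.
  4. (y5 ∨ ¬y9) — ¬y9 is true.
  5. (y4 ∨ ¬y12 ∨ ¬y1) — ¬y12 is true.
  6. (y8 ∨ y9 ∨ ¬y5) — ¬y5 is true.
  7. (¬y9 ∨ ¬y5) — ¬y5 is true.
  8. (y13 ∨ y6 ∨ y2) — y2 is true.
  9. (¬y10 ∨ y13 ∨ ¬y6) — ¬y6 is true.
  10. (¬y13 ∨ y1) — ¬y13 is true.
  11. (¬y6 ∨ ¬y1 ∨ ¬y8) — ¬y8 is true.
  12. (y11 ∨ y3) — y11 is true.
  13. (y9 ∨ y11 ∨ ¬y6) — ¬y6 is true.
  14. (y1 ∨ y11 ∨ ¬y7) — ¬y7 is true.
  15. (y11 ∨ ¬y3) — y11 is true.
  16. (¬y7 ∨ y8) — ¬y7 is true.
  17. (y7 ∨ y11) — y11 is true.
  18. (¬y8 ∨ ¬y10) — ¬y8 is true.
  19. (y7 ∨ ¬y9) — ¬y9 is true.
  20. (y11 ∨ y1) — y11 is true.
  21. (y10 ∨ y6) — y10 is true.
  22. (¬y12 ∨ ¬y2) — ¬y12 is true.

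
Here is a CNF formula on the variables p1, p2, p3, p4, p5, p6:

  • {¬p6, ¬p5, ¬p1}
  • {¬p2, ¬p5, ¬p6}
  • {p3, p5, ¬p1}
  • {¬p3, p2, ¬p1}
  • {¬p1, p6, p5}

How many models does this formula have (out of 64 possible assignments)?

Case analysis on p1 and p5:
  p1=T, p5=T: p4 free; 3 ways for (p2,p3,p6) × 2^1 = 6.
  p1=T, p5=F: remaining (p2,p3,p4,p6) ∈ {(T,T,F,T); (T,T,T,T)} — 2.
  p1=F, p5=T: p3, p4 free; 3 ways for (p2,p6) × 2^2 = 12.
  p1=F, p5=F: p2, p3, p4, p6 free → 2^4 = 16.
Total: 6 + 2 + 12 + 16 = 36.

36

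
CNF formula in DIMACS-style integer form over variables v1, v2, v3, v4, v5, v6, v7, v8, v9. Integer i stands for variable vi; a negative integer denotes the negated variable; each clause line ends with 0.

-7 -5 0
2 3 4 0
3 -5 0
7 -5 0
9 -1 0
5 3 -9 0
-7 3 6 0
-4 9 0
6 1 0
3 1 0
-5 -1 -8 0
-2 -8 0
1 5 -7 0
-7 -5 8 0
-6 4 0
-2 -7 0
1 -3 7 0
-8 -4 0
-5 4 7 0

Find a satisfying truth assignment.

v1=1, v2=0, v3=1, v4=0, v5=0, v6=0, v7=1, v8=0, v9=1

Try v1 = True.
  then v9 is forced to True.
Branch on v2: take v2 = False.
For the remaining variables, v3 = True, v4 = False, v5 = False, v6 = False, v7 = True, v8 = False works.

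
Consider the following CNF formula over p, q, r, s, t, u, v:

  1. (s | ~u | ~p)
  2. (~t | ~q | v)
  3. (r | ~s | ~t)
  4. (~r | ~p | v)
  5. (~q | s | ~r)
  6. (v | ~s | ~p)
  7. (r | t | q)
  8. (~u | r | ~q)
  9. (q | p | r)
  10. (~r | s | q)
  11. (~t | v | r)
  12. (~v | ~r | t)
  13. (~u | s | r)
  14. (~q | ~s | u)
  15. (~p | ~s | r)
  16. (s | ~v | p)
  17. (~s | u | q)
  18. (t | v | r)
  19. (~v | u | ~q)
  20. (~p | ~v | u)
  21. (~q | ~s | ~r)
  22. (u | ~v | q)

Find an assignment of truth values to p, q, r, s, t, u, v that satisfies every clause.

Try p = False.
Try q = False.
  then r is forced to True.
  then s is forced to True.
  then u is forced to True.
Try t = False.
  then v is forced to False.
Check each clause:
  1. (~p | s | ~u) — s is true.
  2. (~t | ~q | v) — ~t is true.
  3. (~t | ~s | r) — r is true.
  4. (~r | v | ~p) — ~p is true.
  5. (~q | ~r | s) — s is true.
  6. (v | ~p | ~s) — ~p is true.
  7. (t | q | r) — r is true.
  8. (r | ~q | ~u) — r is true.
  9. (q | p | r) — r is true.
  10. (s | q | ~r) — s is true.
  11. (v | ~t | r) — ~t is true.
  12. (~r | t | ~v) — ~v is true.
  13. (r | ~u | s) — r is true.
  14. (u | ~q | ~s) — ~q is true.
  15. (~s | r | ~p) — r is true.
  16. (p | ~v | s) — ~v is true.
  17. (q | ~s | u) — u is true.
  18. (r | t | v) — r is true.
  19. (u | ~q | ~v) — ~v is true.
  20. (~v | ~p | u) — ~v is true.
  21. (~q | ~r | ~s) — ~q is true.
  22. (~v | u | q) — ~v is true.

p=F, q=F, r=T, s=T, t=F, u=T, v=F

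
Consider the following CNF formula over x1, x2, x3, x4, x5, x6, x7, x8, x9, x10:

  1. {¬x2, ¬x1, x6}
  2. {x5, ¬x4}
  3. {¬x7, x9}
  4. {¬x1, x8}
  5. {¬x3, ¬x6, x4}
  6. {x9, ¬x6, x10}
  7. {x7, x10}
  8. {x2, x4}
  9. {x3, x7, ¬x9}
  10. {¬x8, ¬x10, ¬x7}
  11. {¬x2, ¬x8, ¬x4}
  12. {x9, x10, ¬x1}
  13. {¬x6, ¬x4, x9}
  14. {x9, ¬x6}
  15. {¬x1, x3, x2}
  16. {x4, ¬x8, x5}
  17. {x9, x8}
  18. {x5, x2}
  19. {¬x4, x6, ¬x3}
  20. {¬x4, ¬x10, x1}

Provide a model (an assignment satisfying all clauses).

x1=F, x2=T, x3=T, x4=F, x5=T, x6=F, x7=T, x8=F, x9=T, x10=T

x5 occurs only positively in the remaining clauses — set x5 = True.
Try x1 = False.
For the remaining variables, x2 = True, x3 = True, x4 = False, x6 = False, x7 = True, x8 = False, x9 = True, x10 = True works.
Every clause has at least one true literal under this assignment.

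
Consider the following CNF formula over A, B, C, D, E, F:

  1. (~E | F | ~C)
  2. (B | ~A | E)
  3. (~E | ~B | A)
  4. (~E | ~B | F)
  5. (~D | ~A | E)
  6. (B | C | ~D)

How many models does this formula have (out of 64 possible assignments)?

Case analysis on E and B:
  E=T, B=T: remaining (A,C,D,F) ∈ {(T,F,F,T); (T,F,T,T); (T,T,F,T); (T,T,T,T)} — 4.
  E=T, B=F: A free; 4 ways for (C,D,F) × 2^1 = 8.
  E=F, B=T: C, F free; 3 ways for (A,D) × 2^2 = 12.
  E=F, B=F: F free; 3 ways for (A,C,D) × 2^1 = 6.
Total: 4 + 8 + 12 + 6 = 30.

30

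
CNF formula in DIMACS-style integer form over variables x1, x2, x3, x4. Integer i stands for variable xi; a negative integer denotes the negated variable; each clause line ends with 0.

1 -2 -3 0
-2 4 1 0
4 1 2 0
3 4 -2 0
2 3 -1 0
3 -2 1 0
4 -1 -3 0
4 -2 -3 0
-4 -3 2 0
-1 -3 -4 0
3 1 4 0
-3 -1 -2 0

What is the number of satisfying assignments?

The models are:
  x1=F x2=F x3=F x4=T
  x1=T x2=T x3=F x4=T
That's 2 in total.

2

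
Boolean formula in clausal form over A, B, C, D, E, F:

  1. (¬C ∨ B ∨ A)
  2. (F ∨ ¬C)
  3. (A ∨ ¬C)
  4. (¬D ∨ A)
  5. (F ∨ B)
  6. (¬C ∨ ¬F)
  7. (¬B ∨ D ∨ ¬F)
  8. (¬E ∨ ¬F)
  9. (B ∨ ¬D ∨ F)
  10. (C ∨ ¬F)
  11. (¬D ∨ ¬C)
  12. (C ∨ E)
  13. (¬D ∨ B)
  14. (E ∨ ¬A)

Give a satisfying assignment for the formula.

Set A = False and propagate.
  then C is forced to False.
  then D is forced to False.
  then F is forced to False.
  then B is forced to True.
  then E is forced to True.
Every clause has at least one true literal under this assignment.

A=F, B=T, C=F, D=F, E=T, F=F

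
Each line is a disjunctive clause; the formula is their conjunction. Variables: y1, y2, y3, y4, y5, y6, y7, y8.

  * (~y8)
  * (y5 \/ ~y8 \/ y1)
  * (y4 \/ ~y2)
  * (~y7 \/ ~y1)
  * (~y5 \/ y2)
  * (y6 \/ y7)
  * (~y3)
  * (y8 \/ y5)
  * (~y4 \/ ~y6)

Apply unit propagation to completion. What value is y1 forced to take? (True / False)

False

(~y8) stands alone — y8 = False.
(~y3) is a unit clause: y3 = False.
In (y5 \/ y8), y8 is now false; y5 must hold, so y5 = True.
From (~y5 \/ y2) and y5 = True: y2 = True.
(~y2 \/ y4): since y2 = True, the clause reduces to (y4). y4 = True.
(~y4 \/ ~y6) with y4 = True leaves only ~y6, so y6 = False.
(y6 \/ y7) with y6 = False leaves only y7, so y7 = True.
(~y1 \/ ~y7) with y7 = True leaves only ~y1, so y1 = False.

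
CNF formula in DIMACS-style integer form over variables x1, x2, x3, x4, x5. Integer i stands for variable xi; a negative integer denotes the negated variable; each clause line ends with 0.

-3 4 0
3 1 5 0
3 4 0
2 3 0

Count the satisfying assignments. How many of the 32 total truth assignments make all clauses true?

11

Split on x3, then x4.
  x3=T, x4=T: x1, x2, x5 free → 2^3 = 8.
  x3=T, x4=F: a clause becomes empty — 0.
  x3=F, x4=T: remaining (x1,x2,x5) ∈ {(F,T,T); (T,T,F); (T,T,T)} — 3.
  x3=F, x4=F: a clause becomes empty — 0.
Total: 8 + 0 + 3 + 0 = 11.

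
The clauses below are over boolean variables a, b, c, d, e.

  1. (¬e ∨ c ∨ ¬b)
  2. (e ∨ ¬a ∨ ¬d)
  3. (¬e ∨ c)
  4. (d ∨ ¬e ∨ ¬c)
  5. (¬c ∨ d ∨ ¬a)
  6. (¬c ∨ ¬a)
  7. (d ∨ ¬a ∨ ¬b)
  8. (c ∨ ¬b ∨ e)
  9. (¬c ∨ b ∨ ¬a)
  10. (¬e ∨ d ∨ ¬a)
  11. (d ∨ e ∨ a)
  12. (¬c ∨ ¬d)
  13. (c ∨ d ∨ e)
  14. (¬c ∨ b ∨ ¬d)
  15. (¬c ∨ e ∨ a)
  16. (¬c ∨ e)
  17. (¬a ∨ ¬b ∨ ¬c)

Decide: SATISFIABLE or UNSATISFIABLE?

SATISFIABLE

Set a = False and propagate.
The remaining clauses are satisfied by b = False, c = False, d = True, e = False.
Every clause has at least one true literal under this assignment.
So a=False, b=False, c=False, d=True, e=False is a satisfying assignment.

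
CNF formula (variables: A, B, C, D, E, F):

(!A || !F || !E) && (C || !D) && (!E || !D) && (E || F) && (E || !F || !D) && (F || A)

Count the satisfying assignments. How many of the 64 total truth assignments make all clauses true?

16

Split on E, then F.
  E=T, F=T: remaining (A,B,C,D) ∈ {(F,F,F,F); (F,F,T,F); (F,T,F,F); (F,T,T,F)} — 4.
  E=T, F=F: remaining (A,B,C,D) ∈ {(T,F,F,F); (T,F,T,F); (T,T,F,F); (T,T,T,F)} — 4.
  E=F, F=T: forces D=F; A, B, C free → 2^3 = 8.
  E=F, F=F: a clause becomes empty — 0.
Total: 4 + 4 + 8 + 0 = 16.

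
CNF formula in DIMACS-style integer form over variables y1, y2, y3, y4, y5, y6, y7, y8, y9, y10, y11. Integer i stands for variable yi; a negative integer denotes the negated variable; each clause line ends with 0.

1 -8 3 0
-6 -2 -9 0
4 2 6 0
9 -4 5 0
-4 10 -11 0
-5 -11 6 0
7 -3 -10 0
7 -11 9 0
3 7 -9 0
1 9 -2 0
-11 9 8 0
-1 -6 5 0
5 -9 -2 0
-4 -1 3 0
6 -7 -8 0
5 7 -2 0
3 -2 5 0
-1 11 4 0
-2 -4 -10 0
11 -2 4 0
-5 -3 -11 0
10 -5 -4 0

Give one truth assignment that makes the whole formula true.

y1=False, y2=False, y3=False, y4=True, y5=True, y6=False, y7=True, y8=False, y9=True, y10=True, y11=False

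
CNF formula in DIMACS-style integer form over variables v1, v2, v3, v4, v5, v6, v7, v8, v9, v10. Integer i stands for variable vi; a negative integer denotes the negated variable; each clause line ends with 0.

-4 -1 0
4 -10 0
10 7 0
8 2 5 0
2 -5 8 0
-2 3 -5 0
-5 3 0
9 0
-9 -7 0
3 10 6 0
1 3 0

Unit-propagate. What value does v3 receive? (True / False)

True

(v9) stands alone — v9 = True.
In (~v9 \/ ~v7), ~v9 is now false; ~v7 must hold, so v7 = False.
In (v10 \/ v7), v7 is now false; v10 must hold, so v10 = True.
From (v4 \/ ~v10) and v10 = True: v4 = True.
In (~v1 \/ ~v4), ~v4 is now false; ~v1 must hold, so v1 = False.
From (v3 \/ v1) and v1 = False: v3 = True.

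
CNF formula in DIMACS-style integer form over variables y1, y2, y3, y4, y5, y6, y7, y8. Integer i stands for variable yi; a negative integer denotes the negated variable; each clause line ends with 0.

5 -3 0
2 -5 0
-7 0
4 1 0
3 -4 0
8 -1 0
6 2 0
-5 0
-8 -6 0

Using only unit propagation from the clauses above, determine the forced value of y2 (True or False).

(NOT y7) stands alone — y7 = False.
(NOT y5) stands alone — y5 = False.
In (y5 OR NOT y3), y5 is now false; NOT y3 must hold, so y3 = False.
In (y3 OR NOT y4), y3 is now false; NOT y4 must hold, so y4 = False.
From (y4 OR y1) and y4 = False: y1 = True.
(y8 OR NOT y1): since y1 = True, the clause reduces to (y8). y8 = True.
(NOT y6 OR NOT y8): since y8 = True, the clause reduces to (NOT y6). y6 = False.
(y6 OR y2) with y6 = False leaves only y2, so y2 = True.

True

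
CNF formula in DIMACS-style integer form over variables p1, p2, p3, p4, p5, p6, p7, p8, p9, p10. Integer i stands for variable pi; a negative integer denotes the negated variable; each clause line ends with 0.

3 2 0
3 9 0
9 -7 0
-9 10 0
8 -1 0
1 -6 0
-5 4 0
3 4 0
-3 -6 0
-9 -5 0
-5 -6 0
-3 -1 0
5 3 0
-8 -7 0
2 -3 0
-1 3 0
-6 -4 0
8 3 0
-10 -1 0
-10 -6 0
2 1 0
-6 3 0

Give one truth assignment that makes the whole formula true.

p1=False  p2=True  p3=True  p4=True  p5=False  p6=False  p7=True  p8=False  p9=True  p10=True

p2 occurs only positively in the remaining clauses — set p2 = True.
p6 occurs only negated in the remaining clauses — set p6 = False.
Branch on p1: take p1 = False.
Set p3 = True and propagate.
Try p4 = True.
For the remaining variables, p5 = False, p7 = True, p8 = False, p9 = True, p10 = True works.
Every clause has at least one true literal under this assignment.
Check each clause:
  1. (p2 | p3) — p2 is true.
  2. (p3 | p9) — p9 is true.
  3. (~p7 | p9) — p9 is true.
  4. (~p9 | p10) — p10 is true.
  5. (p8 | ~p1) — ~p1 is true.
  6. (p1 | ~p6) — ~p6 is true.
  7. (~p5 | p4) — ~p5 is true.
  8. (p4 | p3) — p3 is true.
  9. (~p3 | ~p6) — ~p6 is true.
  10. (~p5 | ~p9) — ~p5 is true.
  11. (~p5 | ~p6) — ~p6 is true.
  12. (~p3 | ~p1) — ~p1 is true.
  13. (p5 | p3) — p3 is true.
  14. (~p7 | ~p8) — ~p8 is true.
  15. (~p3 | p2) — p2 is true.
  16. (~p1 | p3) — p3 is true.
  17. (~p6 | ~p4) — ~p6 is true.
  18. (p8 | p3) — p3 is true.
  19. (~p10 | ~p1) — ~p1 is true.
  20. (~p10 | ~p6) — ~p6 is true.
  21. (p1 | p2) — p2 is true.
  22. (~p6 | p3) — ~p6 is true.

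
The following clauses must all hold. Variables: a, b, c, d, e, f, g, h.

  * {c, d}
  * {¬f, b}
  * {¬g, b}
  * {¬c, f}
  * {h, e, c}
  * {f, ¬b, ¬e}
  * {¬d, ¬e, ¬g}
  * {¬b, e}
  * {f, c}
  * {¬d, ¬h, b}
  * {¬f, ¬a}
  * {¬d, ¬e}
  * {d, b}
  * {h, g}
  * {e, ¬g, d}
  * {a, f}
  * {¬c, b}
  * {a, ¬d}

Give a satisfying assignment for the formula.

a=False, b=True, c=True, d=False, e=True, f=True, g=True, h=False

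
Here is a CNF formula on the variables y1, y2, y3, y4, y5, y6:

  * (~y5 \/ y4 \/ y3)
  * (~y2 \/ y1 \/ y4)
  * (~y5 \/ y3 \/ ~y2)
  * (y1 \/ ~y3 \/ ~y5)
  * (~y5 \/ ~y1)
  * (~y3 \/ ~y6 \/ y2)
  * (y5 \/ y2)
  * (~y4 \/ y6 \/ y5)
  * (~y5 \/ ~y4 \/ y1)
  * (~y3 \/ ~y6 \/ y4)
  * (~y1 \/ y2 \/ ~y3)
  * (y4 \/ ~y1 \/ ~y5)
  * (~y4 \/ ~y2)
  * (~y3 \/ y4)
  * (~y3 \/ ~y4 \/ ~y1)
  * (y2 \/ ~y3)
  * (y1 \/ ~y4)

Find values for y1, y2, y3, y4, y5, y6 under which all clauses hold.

y1=T, y2=T, y3=F, y4=F, y5=F, y6=F

Check each clause:
  1. (y3 \/ ~y5 \/ y4) — ~y5 is true.
  2. (y1 \/ y4 \/ ~y2) — y1 is true.
  3. (y3 \/ ~y5 \/ ~y2) — ~y5 is true.
  4. (~y5 \/ ~y3 \/ y1) — y1 is true.
  5. (~y5 \/ ~y1) — ~y5 is true.
  6. (~y6 \/ ~y3 \/ y2) — y2 is true.
  7. (y5 \/ y2) — y2 is true.
  8. (~y4 \/ y6 \/ y5) — ~y4 is true.
  9. (~y5 \/ y1 \/ ~y4) — y1 is true.
  10. (y4 \/ ~y6 \/ ~y3) — ~y6 is true.
  11. (~y3 \/ y2 \/ ~y1) — y2 is true.
  12. (y4 \/ ~y1 \/ ~y5) — ~y5 is true.
  13. (~y4 \/ ~y2) — ~y4 is true.
  14. (~y3 \/ y4) — ~y3 is true.
  15. (~y4 \/ ~y3 \/ ~y1) — ~y4 is true.
  16. (~y3 \/ y2) — y2 is true.
  17. (y1 \/ ~y4) — y1 is true.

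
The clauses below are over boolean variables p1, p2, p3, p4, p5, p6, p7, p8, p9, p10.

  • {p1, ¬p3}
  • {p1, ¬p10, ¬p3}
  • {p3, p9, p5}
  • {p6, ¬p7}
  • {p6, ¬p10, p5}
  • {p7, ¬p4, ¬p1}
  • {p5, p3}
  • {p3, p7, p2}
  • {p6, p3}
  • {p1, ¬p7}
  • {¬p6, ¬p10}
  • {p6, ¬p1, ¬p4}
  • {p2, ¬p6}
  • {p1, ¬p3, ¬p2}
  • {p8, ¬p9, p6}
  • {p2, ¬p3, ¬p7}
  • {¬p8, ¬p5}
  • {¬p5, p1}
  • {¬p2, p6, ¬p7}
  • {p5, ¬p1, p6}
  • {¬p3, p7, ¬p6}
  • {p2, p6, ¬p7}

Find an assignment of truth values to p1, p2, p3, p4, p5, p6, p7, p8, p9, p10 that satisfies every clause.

Pure literal: p10 appears only negated; assign p10 = False.
Branch on p1: take p1 = True.
Try p2 = True.
The remaining clauses are satisfied by p3 = True, p4 = True, p5 = False, p6 = True, p7 = True, p8 = False, p9 = True.
Every clause has at least one true literal under this assignment.
Check each clause:
  1. {p1, ¬p3} — p1 is true.
  2. {¬p10, p1, ¬p3} — p1 is true.
  3. {p3, p9, p5} — p9 is true.
  4. {¬p7, p6} — p6 is true.
  5. {p5, p6, ¬p10} — ¬p10 is true.
  6. {¬p1, p7, ¬p4} — p7 is true.
  7. {p5, p3} — p3 is true.
  8. {p3, p7, p2} — p2 is true.
  9. {p3, p6} — p3 is true.
  10. {p1, ¬p7} — p1 is true.
  11. {¬p6, ¬p10} — ¬p10 is true.
  12. {¬p4, ¬p1, p6} — p6 is true.
  13. {p2, ¬p6} — p2 is true.
  14. {¬p2, p1, ¬p3} — p1 is true.
  15. {¬p9, p8, p6} — p6 is true.
  16. {¬p7, p2, ¬p3} — p2 is true.
  17. {¬p8, ¬p5} — ¬p8 is true.
  18. {p1, ¬p5} — p1 is true.
  19. {¬p2, ¬p7, p6} — p6 is true.
  20. {p5, p6, ¬p1} — p6 is true.
  21. {¬p6, ¬p3, p7} — p7 is true.
  22. {p6, ¬p7, p2} — p2 is true.

p1=T, p2=T, p3=T, p4=T, p5=F, p6=T, p7=T, p8=F, p9=T, p10=F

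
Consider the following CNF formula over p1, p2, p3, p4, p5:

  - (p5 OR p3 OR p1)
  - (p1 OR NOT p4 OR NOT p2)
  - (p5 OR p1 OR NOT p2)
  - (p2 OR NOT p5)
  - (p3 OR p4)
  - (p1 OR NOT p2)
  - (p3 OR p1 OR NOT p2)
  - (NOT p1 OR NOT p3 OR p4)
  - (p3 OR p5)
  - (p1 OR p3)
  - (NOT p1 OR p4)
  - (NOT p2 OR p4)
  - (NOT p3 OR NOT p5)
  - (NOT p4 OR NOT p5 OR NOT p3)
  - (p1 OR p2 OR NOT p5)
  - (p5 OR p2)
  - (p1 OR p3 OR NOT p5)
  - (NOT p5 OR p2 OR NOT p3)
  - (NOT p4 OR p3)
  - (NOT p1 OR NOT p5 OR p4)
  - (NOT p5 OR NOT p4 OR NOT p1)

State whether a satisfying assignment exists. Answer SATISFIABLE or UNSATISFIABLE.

SATISFIABLE

Set p1 = True and propagate.
  then p4 is forced to True.
  then p3 is forced to True.
  then p5 is forced to False.
  then p2 is forced to True.
Every clause has at least one true literal under this assignment.
So p1=True, p2=True, p3=True, p4=True, p5=False is a satisfying assignment.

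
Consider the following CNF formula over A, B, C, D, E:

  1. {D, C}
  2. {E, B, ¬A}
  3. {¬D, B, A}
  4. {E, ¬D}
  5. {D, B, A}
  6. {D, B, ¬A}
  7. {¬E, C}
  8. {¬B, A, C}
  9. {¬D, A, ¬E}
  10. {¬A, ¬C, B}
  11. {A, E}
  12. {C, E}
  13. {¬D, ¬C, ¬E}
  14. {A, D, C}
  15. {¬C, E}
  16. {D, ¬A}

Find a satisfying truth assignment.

Branch on A: take A = False.
  then E is forced to True.
  then C is forced to True.
  then D is forced to False.
  then B is forced to True.

A = False, B = True, C = True, D = False, E = True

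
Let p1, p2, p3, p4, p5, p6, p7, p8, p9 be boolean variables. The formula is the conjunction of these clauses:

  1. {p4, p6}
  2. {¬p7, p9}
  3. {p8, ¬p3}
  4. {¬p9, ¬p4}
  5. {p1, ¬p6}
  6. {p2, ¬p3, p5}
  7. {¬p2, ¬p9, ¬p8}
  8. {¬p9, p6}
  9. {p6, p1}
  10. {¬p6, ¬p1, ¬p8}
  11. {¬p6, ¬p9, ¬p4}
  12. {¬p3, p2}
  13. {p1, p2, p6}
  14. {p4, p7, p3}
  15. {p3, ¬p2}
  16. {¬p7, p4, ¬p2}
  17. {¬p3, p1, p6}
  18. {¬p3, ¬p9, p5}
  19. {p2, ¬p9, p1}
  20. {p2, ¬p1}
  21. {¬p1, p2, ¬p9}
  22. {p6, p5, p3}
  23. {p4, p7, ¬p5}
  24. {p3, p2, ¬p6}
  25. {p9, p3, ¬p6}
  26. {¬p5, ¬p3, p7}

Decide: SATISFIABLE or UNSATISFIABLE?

SATISFIABLE

Set p1 = True and propagate.
  then p2 is forced to True.
  then p3 is forced to True.
  then p8 is forced to True.
  then p9 is forced to False.
  then p7 is forced to False.
  then p6 is forced to False.
  then p4 is forced to True.
  then p5 is forced to False.
Every clause has at least one true literal under this assignment.
So p1=True, p2=True, p3=True, p4=True, p5=False, p6=False, p7=False, p8=True, p9=False is a satisfying assignment.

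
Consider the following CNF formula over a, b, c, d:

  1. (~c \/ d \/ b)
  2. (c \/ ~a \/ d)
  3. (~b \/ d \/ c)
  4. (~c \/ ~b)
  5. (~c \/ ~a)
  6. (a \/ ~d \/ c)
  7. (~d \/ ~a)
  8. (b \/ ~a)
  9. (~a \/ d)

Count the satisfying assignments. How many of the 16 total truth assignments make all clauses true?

2

The models are:
  a=F b=F c=F d=F
  a=F b=F c=T d=T
Count: 2.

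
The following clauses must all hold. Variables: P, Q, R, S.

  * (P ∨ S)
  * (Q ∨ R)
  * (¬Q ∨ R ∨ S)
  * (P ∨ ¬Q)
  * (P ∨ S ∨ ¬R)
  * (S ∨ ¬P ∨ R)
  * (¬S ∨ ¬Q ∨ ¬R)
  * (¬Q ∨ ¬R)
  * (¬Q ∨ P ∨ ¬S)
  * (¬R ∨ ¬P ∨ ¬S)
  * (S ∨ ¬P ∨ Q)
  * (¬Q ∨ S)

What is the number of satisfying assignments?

Satisfying assignments:
  P=F Q=F R=T S=T
  P=T Q=T R=F S=T
That's 2 in total.

2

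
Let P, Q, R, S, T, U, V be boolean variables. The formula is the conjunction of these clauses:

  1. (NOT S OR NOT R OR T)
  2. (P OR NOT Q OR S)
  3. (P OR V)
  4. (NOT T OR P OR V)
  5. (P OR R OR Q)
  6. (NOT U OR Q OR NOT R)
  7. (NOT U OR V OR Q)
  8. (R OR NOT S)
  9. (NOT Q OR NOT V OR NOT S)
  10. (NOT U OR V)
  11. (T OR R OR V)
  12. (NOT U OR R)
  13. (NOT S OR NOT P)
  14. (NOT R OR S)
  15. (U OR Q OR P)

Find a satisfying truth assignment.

P=T  Q=T  R=F  S=F  T=T  U=F  V=F

Check each clause:
  1. (NOT R OR T OR NOT S) — NOT R is true.
  2. (P OR NOT Q OR S) — P is true.
  3. (V OR P) — P is true.
  4. (V OR P OR NOT T) — P is true.
  5. (R OR P OR Q) — P is true.
  6. (Q OR NOT U OR NOT R) — NOT U is true.
  7. (Q OR V OR NOT U) — NOT U is true.
  8. (NOT S OR R) — NOT S is true.
  9. (NOT Q OR NOT V OR NOT S) — NOT V is true.
  10. (NOT U OR V) — NOT U is true.
  11. (V OR T OR R) — T is true.
  12. (R OR NOT U) — NOT U is true.
  13. (NOT S OR NOT P) — NOT S is true.
  14. (S OR NOT R) — NOT R is true.
  15. (Q OR U OR P) — P is true.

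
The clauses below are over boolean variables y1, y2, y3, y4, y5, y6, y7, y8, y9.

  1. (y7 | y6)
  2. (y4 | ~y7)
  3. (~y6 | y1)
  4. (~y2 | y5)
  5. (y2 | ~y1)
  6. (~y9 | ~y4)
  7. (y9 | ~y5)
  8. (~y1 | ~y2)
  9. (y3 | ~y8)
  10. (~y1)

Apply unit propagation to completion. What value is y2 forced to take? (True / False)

False

(~y1) is a unit clause: y1 = False.
From (y1 | ~y6) and y1 = False: y6 = False.
(y6 | y7) with y6 = False leaves only y7, so y7 = True.
In (~y7 | y4), ~y7 is now false; y4 must hold, so y4 = True.
(~y4 | ~y9): since y4 = True, the clause reduces to (~y9). y9 = False.
(~y5 | y9) with y9 = False leaves only ~y5, so y5 = False.
From (y5 | ~y2) and y5 = False: y2 = False.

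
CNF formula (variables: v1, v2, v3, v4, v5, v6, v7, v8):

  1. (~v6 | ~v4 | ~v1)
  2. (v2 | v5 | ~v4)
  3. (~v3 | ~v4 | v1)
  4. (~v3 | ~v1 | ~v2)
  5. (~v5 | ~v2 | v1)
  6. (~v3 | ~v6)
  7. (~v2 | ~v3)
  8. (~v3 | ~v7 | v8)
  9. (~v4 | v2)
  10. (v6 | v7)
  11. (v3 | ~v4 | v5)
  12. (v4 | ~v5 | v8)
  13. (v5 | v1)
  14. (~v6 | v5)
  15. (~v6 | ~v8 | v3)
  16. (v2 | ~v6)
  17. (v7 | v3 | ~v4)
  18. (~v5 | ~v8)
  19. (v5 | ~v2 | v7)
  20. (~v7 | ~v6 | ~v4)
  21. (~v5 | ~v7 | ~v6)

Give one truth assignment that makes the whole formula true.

v1 = True, v2 = False, v3 = False, v4 = False, v5 = False, v6 = False, v7 = True, v8 = False

Check each clause:
  1. (~v6 | ~v4 | ~v1) — ~v6 is true.
  2. (v2 | ~v4 | v5) — ~v4 is true.
  3. (v1 | ~v3 | ~v4) — v1 is true.
  4. (~v1 | ~v2 | ~v3) — ~v3 is true.
  5. (~v2 | v1 | ~v5) — v1 is true.
  6. (~v6 | ~v3) — ~v6 is true.
  7. (~v2 | ~v3) — ~v3 is true.
  8. (v8 | ~v3 | ~v7) — ~v3 is true.
  9. (~v4 | v2) — ~v4 is true.
  10. (v7 | v6) — v7 is true.
  11. (v5 | v3 | ~v4) — ~v4 is true.
  12. (v4 | v8 | ~v5) — ~v5 is true.
  13. (v5 | v1) — v1 is true.
  14. (v5 | ~v6) — ~v6 is true.
  15. (~v6 | v3 | ~v8) — ~v8 is true.
  16. (~v6 | v2) — ~v6 is true.
  17. (v3 | ~v4 | v7) — ~v4 is true.
  18. (~v5 | ~v8) — ~v8 is true.
  19. (~v2 | v7 | v5) — ~v2 is true.
  20. (~v6 | ~v4 | ~v7) — ~v6 is true.
  21. (~v7 | ~v5 | ~v6) — ~v6 is true.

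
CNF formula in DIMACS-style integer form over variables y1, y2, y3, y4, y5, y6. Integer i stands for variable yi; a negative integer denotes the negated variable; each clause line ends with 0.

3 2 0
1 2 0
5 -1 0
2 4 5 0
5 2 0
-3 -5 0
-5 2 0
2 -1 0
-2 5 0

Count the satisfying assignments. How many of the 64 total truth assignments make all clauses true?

8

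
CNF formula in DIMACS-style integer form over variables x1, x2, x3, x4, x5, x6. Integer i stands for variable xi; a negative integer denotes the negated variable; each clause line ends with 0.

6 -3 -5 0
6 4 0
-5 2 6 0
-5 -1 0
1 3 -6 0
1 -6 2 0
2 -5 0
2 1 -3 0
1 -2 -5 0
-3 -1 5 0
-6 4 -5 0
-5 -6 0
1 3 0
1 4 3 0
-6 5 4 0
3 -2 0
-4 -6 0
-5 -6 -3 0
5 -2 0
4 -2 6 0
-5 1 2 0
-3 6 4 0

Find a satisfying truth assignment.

Branch on x1: take x1 = True.
  then x5 is forced to False.
  then x3 is forced to False.
  then x2 is forced to False.
For the remaining variables, x4 = True, x6 = False works.
Check each clause:
  1. (¬x3 ∨ ¬x5 ∨ x6) — ¬x5 is true.
  2. (x6 ∨ x4) — x4 is true.
  3. (¬x5 ∨ x6 ∨ x2) — ¬x5 is true.
  4. (¬x1 ∨ ¬x5) — ¬x5 is true.
  5. (x1 ∨ ¬x6 ∨ x3) — x1 is true.
  6. (x1 ∨ ¬x6 ∨ x2) — x1 is true.
  7. (x2 ∨ ¬x5) — ¬x5 is true.
  8. (¬x3 ∨ x2 ∨ x1) — x1 is true.
  9. (x1 ∨ ¬x5 ∨ ¬x2) — x1 is true.
  10. (x5 ∨ ¬x1 ∨ ¬x3) — ¬x3 is true.
  11. (x4 ∨ ¬x5 ∨ ¬x6) — ¬x6 is true.
  12. (¬x6 ∨ ¬x5) — ¬x6 is true.
  13. (x1 ∨ x3) — x1 is true.
  14. (x4 ∨ x1 ∨ x3) — x1 is true.
  15. (x4 ∨ ¬x6 ∨ x5) — ¬x6 is true.
  16. (x3 ∨ ¬x2) — ¬x2 is true.
  17. (¬x6 ∨ ¬x4) — ¬x6 is true.
  18. (¬x5 ∨ ¬x3 ∨ ¬x6) — ¬x6 is true.
  19. (¬x2 ∨ x5) — ¬x2 is true.
  20. (x4 ∨ x6 ∨ ¬x2) — x4 is true.
  21. (x1 ∨ ¬x5 ∨ x2) — x1 is true.
  22. (x4 ∨ x6 ∨ ¬x3) — x4 is true.

x1=T, x2=F, x3=F, x4=T, x5=F, x6=F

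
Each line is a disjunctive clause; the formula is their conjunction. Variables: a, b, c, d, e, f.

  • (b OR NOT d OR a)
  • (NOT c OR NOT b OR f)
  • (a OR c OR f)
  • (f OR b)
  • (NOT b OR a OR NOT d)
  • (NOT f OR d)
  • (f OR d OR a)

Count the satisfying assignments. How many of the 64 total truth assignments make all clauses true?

12

Case analysis on f and a:
  f=1, a=1: forces d=1; b, c, e free → 2^3 = 8.
  f=1, a=0: a clause becomes empty — 0.
  f=0, a=1: remaining (b,c,d,e) ∈ {(1,0,0,0); (1,0,0,1); (1,0,1,0); (1,0,1,1)} — 4.
  f=0, a=0: a clause becomes empty — 0.
Total: 8 + 0 + 4 + 0 = 12.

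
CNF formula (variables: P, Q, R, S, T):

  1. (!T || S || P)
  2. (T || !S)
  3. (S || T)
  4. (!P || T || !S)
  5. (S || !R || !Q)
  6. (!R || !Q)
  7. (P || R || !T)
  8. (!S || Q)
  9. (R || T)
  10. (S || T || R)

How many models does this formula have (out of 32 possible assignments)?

4

The models are:
  P=T Q=F R=F S=F T=T
  P=T Q=F R=T S=F T=T
  P=T Q=T R=F S=F T=T
  P=T Q=T R=F S=T T=T
Count: 4.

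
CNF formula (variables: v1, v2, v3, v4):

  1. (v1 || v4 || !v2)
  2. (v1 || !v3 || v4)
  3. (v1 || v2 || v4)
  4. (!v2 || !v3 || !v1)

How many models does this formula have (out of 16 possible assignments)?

10

Split on v1, then v2.
  v1=1, v2=1: remaining (v3,v4) ∈ {(0,0); (0,1)} — 2.
  v1=1, v2=0: remaining (v3,v4) ∈ {(0,0); (0,1); (1,0); (1,1)} — 4.
  v1=0, v2=1: remaining (v3,v4) ∈ {(0,1); (1,1)} — 2.
  v1=0, v2=0: remaining (v3,v4) ∈ {(0,1); (1,1)} — 2.
Total: 2 + 4 + 2 + 2 = 10.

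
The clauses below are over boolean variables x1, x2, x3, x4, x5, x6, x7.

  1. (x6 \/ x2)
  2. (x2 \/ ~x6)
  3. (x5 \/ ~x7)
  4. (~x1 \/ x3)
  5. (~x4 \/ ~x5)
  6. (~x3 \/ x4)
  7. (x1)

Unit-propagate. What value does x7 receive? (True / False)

False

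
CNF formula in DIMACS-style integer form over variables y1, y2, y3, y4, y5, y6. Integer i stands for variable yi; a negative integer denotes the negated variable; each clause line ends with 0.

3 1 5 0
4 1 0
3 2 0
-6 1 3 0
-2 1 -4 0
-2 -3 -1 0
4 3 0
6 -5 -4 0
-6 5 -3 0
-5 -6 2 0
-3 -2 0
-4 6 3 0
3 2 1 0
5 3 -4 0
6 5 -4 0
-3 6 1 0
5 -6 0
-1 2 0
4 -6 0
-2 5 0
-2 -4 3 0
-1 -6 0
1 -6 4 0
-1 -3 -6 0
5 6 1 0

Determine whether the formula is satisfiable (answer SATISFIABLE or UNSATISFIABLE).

y3 = True:
  propagation gives y2=False, y1=False, y4=True, y6=True; an empty clause results — contradiction.
y3 = False:
  propagation gives y2=True, y4=True; an empty clause results — contradiction.
Every branch closes, so no satisfying assignment exists.

UNSATISFIABLE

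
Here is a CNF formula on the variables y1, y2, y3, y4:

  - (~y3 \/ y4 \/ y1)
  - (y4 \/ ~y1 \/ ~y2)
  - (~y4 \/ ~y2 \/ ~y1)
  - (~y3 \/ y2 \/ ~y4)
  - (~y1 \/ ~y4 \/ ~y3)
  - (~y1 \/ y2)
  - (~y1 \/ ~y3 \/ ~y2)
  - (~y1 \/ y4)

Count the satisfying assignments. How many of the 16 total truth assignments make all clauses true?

5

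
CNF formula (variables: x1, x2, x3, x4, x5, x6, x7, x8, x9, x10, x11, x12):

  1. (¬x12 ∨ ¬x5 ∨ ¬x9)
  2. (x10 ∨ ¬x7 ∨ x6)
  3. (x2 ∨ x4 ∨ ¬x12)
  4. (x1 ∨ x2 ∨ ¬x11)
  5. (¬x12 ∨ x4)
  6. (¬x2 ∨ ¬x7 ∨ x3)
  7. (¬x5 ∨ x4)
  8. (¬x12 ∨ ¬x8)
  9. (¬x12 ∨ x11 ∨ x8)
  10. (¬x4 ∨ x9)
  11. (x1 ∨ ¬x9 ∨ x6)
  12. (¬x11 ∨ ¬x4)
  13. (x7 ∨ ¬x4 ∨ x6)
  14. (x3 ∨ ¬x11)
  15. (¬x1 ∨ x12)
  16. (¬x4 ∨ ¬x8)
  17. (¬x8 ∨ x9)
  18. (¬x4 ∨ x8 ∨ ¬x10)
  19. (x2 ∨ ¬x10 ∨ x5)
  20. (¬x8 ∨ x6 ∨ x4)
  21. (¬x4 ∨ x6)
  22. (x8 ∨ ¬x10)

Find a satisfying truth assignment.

x1=F, x2=F, x3=T, x4=F, x5=F, x6=T, x7=T, x8=F, x9=T, x10=F, x11=F, x12=F

Pure literal: x3 appears only positively; assign x3 = True.
Pure literal: x6 appears only positively; assign x6 = True.
Branch on x1: take x1 = False.
The remaining clauses are satisfied by x2 = False, x4 = False, x5 = False, x7 = True, x8 = False, x9 = True, x10 = False, x11 = False, x12 = False.
Check each clause:
  1. (¬x9 ∨ ¬x5 ∨ ¬x12) — ¬x5 is true.
  2. (x10 ∨ ¬x7 ∨ x6) — x6 is true.
  3. (x4 ∨ x2 ∨ ¬x12) — ¬x12 is true.
  4. (x1 ∨ ¬x11 ∨ x2) — ¬x11 is true.
  5. (¬x12 ∨ x4) — ¬x12 is true.
  6. (x3 ∨ ¬x2 ∨ ¬x7) — x3 is true.
  7. (x4 ∨ ¬x5) — ¬x5 is true.
  8. (¬x8 ∨ ¬x12) — ¬x8 is true.
  9. (¬x12 ∨ x8 ∨ x11) — ¬x12 is true.
  10. (x9 ∨ ¬x4) — x9 is true.
  11. (x6 ∨ ¬x9 ∨ x1) — x6 is true.
  12. (¬x11 ∨ ¬x4) — ¬x4 is true.
  13. (x6 ∨ ¬x4 ∨ x7) — ¬x4 is true.
  14. (¬x11 ∨ x3) — x3 is true.
  15. (x12 ∨ ¬x1) — ¬x1 is true.
  16. (¬x8 ∨ ¬x4) — ¬x8 is true.
  17. (x9 ∨ ¬x8) — ¬x8 is true.
  18. (¬x4 ∨ x8 ∨ ¬x10) — ¬x4 is true.
  19. (¬x10 ∨ x2 ∨ x5) — ¬x10 is true.
  20. (x4 ∨ ¬x8 ∨ x6) — ¬x8 is true.
  21. (¬x4 ∨ x6) — ¬x4 is true.
  22. (x8 ∨ ¬x10) — ¬x10 is true.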